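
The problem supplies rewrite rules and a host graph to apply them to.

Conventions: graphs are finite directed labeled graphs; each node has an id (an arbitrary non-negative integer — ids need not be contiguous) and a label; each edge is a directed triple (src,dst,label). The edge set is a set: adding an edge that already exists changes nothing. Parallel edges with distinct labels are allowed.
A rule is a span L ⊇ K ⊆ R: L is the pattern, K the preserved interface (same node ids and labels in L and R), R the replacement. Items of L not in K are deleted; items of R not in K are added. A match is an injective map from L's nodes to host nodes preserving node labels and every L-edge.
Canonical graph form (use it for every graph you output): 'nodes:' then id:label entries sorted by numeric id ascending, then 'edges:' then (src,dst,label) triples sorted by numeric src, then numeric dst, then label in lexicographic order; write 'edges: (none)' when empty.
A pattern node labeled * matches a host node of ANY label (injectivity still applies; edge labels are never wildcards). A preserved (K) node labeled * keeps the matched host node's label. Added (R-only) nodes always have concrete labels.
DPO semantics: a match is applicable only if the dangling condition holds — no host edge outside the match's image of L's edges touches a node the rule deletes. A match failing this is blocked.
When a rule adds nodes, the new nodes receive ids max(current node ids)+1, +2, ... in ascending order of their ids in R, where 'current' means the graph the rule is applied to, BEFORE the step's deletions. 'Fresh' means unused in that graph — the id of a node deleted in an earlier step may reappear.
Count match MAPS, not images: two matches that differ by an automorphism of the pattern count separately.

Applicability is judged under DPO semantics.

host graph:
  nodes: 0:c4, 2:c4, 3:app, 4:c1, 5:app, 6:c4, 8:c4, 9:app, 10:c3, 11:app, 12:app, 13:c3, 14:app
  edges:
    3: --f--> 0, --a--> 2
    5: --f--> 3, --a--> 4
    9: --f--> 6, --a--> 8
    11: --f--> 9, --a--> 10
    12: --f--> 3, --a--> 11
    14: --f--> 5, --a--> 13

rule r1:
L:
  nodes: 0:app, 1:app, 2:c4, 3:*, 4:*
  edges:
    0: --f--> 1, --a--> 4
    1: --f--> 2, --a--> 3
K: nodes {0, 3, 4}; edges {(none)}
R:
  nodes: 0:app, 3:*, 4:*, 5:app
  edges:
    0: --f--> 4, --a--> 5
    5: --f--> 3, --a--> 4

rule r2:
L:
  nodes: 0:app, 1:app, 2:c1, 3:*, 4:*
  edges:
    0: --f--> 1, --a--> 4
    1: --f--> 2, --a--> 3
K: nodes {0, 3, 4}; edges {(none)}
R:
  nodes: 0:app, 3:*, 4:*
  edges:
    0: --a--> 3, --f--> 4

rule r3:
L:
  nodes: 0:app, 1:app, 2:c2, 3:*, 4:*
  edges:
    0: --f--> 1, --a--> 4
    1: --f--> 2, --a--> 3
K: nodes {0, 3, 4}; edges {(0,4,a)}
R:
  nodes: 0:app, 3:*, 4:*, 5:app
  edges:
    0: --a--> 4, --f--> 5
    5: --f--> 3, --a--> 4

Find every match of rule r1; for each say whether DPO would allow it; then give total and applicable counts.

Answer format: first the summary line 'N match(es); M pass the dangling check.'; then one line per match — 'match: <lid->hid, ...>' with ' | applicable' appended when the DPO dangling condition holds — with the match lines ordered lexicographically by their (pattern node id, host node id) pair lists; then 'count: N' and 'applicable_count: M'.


3 match(es); 1 pass the dangling check.
match: 0->5, 1->3, 2->0, 3->2, 4->4
match: 0->11, 1->9, 2->6, 3->8, 4->10 | applicable
match: 0->12, 1->3, 2->0, 3->2, 4->11
count: 3
applicable_count: 1


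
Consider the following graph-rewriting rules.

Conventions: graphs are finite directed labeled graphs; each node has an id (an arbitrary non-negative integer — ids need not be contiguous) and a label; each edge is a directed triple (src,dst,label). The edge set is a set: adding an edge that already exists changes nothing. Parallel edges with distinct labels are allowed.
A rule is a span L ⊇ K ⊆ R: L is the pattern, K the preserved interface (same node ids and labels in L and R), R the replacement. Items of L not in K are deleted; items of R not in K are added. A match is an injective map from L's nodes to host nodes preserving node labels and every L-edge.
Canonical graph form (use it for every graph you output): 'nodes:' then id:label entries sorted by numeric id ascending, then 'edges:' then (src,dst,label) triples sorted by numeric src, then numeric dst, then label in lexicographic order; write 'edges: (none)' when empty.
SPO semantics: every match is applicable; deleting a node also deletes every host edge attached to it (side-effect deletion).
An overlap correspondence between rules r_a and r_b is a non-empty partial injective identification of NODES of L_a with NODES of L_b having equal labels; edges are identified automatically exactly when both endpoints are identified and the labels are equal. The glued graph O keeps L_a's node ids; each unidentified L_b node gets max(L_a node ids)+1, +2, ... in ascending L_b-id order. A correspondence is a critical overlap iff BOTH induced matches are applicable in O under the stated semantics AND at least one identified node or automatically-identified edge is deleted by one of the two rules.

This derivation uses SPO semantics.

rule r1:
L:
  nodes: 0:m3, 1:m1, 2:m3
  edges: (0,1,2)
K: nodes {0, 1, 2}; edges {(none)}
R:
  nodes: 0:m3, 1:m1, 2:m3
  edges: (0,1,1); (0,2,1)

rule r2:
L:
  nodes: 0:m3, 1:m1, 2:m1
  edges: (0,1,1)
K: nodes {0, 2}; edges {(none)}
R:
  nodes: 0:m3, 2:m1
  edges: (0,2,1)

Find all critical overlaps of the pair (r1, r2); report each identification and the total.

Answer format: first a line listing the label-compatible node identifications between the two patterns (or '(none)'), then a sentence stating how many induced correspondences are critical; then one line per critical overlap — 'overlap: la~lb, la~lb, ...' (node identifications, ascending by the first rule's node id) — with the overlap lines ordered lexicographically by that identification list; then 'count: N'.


label-compatible node identifications between L(r1) and L(r2): 0~0, 1~1, 1~2, 2~0
3 of the induced correspondences are critical overlaps of r1 and r2.
overlap: 0~0, 1~1
overlap: 1~1
overlap: 1~1, 2~0
count: 3


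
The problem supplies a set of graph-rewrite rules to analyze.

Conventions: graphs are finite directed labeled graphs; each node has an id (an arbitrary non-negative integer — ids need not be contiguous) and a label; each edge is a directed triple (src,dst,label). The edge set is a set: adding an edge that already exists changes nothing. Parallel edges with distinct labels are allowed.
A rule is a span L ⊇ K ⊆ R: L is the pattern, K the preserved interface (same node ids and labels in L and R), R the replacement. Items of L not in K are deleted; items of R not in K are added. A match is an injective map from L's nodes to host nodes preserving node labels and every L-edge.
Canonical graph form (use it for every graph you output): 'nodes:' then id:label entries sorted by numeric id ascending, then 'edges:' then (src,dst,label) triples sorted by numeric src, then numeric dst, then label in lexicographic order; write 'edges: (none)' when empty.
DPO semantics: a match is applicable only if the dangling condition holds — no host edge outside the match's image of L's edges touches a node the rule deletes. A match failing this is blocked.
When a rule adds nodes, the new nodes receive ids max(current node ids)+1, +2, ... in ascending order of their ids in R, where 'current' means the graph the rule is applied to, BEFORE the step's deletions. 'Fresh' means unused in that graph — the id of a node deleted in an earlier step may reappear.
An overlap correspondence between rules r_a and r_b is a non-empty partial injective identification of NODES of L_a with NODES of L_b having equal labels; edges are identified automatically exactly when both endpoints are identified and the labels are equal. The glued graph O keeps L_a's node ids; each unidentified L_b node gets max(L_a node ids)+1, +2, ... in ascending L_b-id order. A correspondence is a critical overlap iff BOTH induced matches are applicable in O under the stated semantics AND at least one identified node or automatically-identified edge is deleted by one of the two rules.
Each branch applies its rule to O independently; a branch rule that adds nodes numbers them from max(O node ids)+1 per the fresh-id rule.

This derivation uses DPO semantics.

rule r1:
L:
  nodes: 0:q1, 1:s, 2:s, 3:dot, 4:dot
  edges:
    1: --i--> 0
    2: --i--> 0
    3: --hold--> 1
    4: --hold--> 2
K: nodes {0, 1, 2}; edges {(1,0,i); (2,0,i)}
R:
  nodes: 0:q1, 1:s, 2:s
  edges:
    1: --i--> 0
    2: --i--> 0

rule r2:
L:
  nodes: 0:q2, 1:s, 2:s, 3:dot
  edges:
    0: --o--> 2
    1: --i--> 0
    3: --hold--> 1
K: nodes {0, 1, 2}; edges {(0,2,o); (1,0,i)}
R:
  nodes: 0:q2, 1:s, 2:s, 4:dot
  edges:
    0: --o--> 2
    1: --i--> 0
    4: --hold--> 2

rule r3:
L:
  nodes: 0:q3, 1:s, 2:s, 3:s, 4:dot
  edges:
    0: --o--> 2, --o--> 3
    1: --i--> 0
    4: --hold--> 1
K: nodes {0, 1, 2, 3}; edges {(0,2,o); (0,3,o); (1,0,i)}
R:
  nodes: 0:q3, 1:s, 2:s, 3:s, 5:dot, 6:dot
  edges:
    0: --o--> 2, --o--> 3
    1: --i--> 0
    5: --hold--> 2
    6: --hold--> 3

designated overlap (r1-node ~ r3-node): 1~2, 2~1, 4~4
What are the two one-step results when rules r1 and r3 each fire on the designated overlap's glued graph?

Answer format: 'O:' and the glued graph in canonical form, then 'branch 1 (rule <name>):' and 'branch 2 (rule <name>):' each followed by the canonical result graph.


O:
nodes: 0:q1, 1:s, 2:s, 3:dot, 4:dot, 5:q3, 6:s
edges: (1,0,i); (2,0,i); (2,5,i); (3,1,hold); (4,2,hold); (5,1,o); (5,6,o)
branch 1 (rule r1):
nodes: 0:q1, 1:s, 2:s, 5:q3, 6:s
edges: (1,0,i); (2,0,i); (2,5,i); (5,1,o); (5,6,o)
branch 2 (rule r3):
nodes: 0:q1, 1:s, 2:s, 3:dot, 5:q3, 6:s, 7:dot, 8:dot
edges: (1,0,i); (2,0,i); (2,5,i); (3,1,hold); (5,1,o); (5,6,o); (7,1,hold); (8,6,hold)


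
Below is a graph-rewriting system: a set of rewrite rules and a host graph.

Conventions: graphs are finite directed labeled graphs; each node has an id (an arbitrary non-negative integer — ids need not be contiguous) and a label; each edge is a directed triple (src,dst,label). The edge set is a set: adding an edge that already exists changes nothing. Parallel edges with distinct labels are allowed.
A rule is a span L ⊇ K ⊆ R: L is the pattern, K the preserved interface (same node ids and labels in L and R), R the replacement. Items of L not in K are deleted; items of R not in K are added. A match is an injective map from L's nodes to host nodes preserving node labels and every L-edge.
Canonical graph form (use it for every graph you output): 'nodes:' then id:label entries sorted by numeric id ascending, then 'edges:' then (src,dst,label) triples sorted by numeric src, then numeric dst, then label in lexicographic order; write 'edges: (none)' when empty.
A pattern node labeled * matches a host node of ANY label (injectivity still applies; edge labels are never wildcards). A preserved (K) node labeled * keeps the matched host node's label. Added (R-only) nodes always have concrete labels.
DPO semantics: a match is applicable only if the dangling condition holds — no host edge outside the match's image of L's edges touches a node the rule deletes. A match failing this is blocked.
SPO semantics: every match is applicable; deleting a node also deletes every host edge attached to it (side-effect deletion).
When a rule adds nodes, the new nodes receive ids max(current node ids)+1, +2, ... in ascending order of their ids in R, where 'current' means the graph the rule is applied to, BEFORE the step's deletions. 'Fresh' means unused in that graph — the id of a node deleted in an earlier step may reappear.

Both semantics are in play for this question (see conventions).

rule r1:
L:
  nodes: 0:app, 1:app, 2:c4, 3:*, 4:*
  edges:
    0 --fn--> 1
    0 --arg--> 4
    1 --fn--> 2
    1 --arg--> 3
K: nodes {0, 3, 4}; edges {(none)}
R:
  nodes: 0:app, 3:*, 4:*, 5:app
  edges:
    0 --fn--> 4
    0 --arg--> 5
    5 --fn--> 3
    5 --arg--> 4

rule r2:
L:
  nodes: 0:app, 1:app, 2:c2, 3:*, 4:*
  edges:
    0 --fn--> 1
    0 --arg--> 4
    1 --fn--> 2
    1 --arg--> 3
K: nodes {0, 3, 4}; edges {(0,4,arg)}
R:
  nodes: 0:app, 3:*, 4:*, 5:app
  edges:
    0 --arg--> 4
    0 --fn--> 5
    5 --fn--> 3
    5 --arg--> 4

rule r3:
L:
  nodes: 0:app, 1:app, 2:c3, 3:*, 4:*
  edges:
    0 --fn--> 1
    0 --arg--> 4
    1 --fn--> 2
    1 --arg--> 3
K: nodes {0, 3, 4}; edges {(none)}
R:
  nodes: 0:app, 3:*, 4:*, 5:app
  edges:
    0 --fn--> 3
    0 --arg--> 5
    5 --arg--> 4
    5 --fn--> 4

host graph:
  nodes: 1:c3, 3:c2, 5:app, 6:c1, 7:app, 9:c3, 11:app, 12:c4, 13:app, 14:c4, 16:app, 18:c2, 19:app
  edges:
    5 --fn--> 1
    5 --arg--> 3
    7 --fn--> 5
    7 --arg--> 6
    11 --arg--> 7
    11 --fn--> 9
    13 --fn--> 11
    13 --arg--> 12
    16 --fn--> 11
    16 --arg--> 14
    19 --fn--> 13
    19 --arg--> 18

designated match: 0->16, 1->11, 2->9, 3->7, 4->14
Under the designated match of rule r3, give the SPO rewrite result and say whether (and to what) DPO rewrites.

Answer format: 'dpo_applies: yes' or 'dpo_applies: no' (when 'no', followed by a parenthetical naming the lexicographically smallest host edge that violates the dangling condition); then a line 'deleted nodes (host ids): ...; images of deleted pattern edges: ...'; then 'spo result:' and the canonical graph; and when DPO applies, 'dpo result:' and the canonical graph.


dpo_applies: no
(the rule deletes node 11, which keeps host edge (13,11,fn) outside the match image — the dangling condition fails, DPO blocks; SPO proceeds and side-deletes such edges)
deleted nodes (host ids): 9, 11; images of deleted pattern edges: (11,7,arg); (11,9,fn); (16,11,fn); (16,14,arg)
spo result:
nodes: 1:c3, 3:c2, 5:app, 6:c1, 7:app, 12:c4, 13:app, 14:c4, 16:app, 18:c2, 19:app, 20:app
edges: (5,1,fn); (5,3,arg); (7,5,fn); (7,6,arg); (13,12,arg); (16,7,fn); (16,20,arg); (19,13,fn); (19,18,arg); (20,14,arg); (20,14,fn)


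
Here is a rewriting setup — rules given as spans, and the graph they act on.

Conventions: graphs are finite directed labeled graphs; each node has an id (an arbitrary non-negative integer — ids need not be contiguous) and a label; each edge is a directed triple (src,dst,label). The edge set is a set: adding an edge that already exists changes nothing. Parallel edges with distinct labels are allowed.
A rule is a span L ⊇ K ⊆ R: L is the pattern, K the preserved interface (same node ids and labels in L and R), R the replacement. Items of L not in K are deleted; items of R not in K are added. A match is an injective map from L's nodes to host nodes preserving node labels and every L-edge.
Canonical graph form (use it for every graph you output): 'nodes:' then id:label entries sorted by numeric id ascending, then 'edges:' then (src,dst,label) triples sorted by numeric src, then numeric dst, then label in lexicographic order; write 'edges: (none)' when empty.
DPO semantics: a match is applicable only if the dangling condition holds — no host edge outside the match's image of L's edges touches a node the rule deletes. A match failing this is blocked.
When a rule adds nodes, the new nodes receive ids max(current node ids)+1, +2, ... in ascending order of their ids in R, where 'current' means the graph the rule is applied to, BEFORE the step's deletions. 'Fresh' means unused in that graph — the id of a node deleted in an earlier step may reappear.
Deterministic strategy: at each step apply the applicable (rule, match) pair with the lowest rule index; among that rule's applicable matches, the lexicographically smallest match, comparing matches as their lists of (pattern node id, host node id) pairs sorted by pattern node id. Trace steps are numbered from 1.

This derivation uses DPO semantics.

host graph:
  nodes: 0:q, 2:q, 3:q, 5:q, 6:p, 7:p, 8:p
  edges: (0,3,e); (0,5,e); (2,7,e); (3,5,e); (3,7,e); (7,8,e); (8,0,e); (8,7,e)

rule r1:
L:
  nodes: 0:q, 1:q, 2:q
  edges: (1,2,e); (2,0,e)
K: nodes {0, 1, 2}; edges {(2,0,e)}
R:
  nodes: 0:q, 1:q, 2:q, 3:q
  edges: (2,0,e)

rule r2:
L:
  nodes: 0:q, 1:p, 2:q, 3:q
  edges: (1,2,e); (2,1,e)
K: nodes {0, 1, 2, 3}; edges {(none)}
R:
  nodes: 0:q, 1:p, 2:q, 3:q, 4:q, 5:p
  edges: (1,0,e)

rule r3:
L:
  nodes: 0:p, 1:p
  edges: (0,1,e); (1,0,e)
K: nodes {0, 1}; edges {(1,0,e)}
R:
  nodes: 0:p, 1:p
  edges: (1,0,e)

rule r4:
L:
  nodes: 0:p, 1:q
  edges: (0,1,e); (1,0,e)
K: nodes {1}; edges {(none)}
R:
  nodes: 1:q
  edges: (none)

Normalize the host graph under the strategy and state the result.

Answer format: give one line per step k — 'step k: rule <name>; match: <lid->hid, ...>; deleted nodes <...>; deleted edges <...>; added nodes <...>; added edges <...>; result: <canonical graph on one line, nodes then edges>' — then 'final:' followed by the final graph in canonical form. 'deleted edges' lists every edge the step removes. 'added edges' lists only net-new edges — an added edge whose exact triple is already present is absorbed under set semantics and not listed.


step 1: rule r1; match: 0->5, 1->0, 2->3; deleted nodes (none); deleted edges (0,3,e); added nodes 9; added edges (none); result: nodes: 0:q, 2:q, 3:q, 5:q, 6:p, 7:p, 8:p, 9:q edges: (0,5,e); (2,7,e); (3,5,e); (3,7,e); (7,8,e); (8,0,e); (8,7,e)
step 2: rule r3; match: 0->7, 1->8; deleted nodes (none); deleted edges (7,8,e); added nodes (none); added edges (none); result: nodes: 0:q, 2:q, 3:q, 5:q, 6:p, 7:p, 8:p, 9:q edges: (0,5,e); (2,7,e); (3,5,e); (3,7,e); (8,0,e); (8,7,e)
final:
nodes: 0:q, 2:q, 3:q, 5:q, 6:p, 7:p, 8:p, 9:q
edges: (0,5,e); (2,7,e); (3,5,e); (3,7,e); (8,0,e); (8,7,e)


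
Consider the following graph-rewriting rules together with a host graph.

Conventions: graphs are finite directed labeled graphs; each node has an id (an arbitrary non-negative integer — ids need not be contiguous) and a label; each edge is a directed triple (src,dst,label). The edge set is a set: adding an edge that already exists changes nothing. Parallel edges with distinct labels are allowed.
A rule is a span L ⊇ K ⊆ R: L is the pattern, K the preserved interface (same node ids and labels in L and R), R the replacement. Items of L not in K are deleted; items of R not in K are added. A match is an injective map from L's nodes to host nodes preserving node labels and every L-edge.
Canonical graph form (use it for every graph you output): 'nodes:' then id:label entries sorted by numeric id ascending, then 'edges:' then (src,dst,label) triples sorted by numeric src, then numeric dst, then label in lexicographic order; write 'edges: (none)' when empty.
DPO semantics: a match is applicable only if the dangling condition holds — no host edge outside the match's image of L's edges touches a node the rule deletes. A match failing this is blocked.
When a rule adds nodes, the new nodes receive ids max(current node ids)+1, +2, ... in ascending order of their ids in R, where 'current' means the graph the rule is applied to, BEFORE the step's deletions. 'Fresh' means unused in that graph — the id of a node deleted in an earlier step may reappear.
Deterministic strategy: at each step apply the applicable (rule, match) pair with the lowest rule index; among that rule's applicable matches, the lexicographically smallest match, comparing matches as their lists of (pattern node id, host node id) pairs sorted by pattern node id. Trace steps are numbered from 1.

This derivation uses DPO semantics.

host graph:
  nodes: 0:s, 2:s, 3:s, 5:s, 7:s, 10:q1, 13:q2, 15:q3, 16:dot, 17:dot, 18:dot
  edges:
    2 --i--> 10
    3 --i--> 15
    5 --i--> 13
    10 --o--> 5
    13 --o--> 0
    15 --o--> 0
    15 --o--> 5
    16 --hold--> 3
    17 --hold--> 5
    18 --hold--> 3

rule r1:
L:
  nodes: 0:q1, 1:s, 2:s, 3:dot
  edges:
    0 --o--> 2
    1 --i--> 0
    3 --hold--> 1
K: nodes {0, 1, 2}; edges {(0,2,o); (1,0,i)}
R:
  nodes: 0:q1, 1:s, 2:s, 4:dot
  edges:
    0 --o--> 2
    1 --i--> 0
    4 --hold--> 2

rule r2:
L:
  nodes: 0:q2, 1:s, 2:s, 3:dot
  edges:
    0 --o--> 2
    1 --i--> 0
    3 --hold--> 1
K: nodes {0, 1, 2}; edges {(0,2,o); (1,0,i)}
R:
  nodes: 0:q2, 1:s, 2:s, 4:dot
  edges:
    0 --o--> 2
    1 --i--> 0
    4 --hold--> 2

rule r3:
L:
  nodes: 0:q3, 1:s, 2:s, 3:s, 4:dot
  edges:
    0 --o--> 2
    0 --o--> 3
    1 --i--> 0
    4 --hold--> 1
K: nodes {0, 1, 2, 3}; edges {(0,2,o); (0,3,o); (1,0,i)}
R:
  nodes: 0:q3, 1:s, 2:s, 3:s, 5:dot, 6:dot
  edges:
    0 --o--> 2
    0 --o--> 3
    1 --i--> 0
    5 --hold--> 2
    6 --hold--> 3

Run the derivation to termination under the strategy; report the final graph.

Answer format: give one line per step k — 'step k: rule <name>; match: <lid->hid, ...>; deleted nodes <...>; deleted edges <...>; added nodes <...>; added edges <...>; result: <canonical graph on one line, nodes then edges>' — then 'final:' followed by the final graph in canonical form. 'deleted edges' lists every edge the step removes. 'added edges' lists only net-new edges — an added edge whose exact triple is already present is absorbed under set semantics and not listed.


step 1: rule r2; match: 0->13, 1->5, 2->0, 3->17; deleted nodes 17; deleted edges (17,5,hold); added nodes 19; added edges (19,0,hold); result: nodes: 0:s, 2:s, 3:s, 5:s, 7:s, 10:q1, 13:q2, 15:q3, 16:dot, 18:dot, 19:dot edges: (2,10,i); (3,15,i); (5,13,i); (10,5,o); (13,0,o); (15,0,o); (15,5,o); (16,3,hold); (18,3,hold); (19,0,hold)
step 2: rule r3; match: 0->15, 1->3, 2->0, 3->5, 4->16; deleted nodes 16; deleted edges (16,3,hold); added nodes 20, 21; added edges (20,0,hold); (21,5,hold); result: nodes: 0:s, 2:s, 3:s, 5:s, 7:s, 10:q1, 13:q2, 15:q3, 18:dot, 19:dot, 20:dot, 21:dot edges: (2,10,i); (3,15,i); (5,13,i); (10,5,o); (13,0,o); (15,0,o); (15,5,o); (18,3,hold); (19,0,hold); (20,0,hold); (21,5,hold)
step 3: rule r2; match: 0->13, 1->5, 2->0, 3->21; deleted nodes 21; deleted edges (21,5,hold); added nodes 22; added edges (22,0,hold); result: nodes: 0:s, 2:s, 3:s, 5:s, 7:s, 10:q1, 13:q2, 15:q3, 18:dot, 19:dot, 20:dot, 22:dot edges: (2,10,i); (3,15,i); (5,13,i); (10,5,o); (13,0,o); (15,0,o); (15,5,o); (18,3,hold); (19,0,hold); (20,0,hold); (22,0,hold)
step 4: rule r3; match: 0->15, 1->3, 2->0, 3->5, 4->18; deleted nodes 18; deleted edges (18,3,hold); added nodes 23, 24; added edges (23,0,hold); (24,5,hold); result: nodes: 0:s, 2:s, 3:s, 5:s, 7:s, 10:q1, 13:q2, 15:q3, 19:dot, 20:dot, 22:dot, 23:dot, 24:dot edges: (2,10,i); (3,15,i); (5,13,i); (10,5,o); (13,0,o); (15,0,o); (15,5,o); (19,0,hold); (20,0,hold); (22,0,hold); (23,0,hold); (24,5,hold)
step 5: rule r2; match: 0->13, 1->5, 2->0, 3->24; deleted nodes 24; deleted edges (24,5,hold); added nodes 25; added edges (25,0,hold); result: nodes: 0:s, 2:s, 3:s, 5:s, 7:s, 10:q1, 13:q2, 15:q3, 19:dot, 20:dot, 22:dot, 23:dot, 25:dot edges: (2,10,i); (3,15,i); (5,13,i); (10,5,o); (13,0,o); (15,0,o); (15,5,o); (19,0,hold); (20,0,hold); (22,0,hold); (23,0,hold); (25,0,hold)
final:
nodes: 0:s, 2:s, 3:s, 5:s, 7:s, 10:q1, 13:q2, 15:q3, 19:dot, 20:dot, 22:dot, 23:dot, 25:dot
edges: (2,10,i); (3,15,i); (5,13,i); (10,5,o); (13,0,o); (15,0,o); (15,5,o); (19,0,hold); (20,0,hold); (22,0,hold); (23,0,hold); (25,0,hold)


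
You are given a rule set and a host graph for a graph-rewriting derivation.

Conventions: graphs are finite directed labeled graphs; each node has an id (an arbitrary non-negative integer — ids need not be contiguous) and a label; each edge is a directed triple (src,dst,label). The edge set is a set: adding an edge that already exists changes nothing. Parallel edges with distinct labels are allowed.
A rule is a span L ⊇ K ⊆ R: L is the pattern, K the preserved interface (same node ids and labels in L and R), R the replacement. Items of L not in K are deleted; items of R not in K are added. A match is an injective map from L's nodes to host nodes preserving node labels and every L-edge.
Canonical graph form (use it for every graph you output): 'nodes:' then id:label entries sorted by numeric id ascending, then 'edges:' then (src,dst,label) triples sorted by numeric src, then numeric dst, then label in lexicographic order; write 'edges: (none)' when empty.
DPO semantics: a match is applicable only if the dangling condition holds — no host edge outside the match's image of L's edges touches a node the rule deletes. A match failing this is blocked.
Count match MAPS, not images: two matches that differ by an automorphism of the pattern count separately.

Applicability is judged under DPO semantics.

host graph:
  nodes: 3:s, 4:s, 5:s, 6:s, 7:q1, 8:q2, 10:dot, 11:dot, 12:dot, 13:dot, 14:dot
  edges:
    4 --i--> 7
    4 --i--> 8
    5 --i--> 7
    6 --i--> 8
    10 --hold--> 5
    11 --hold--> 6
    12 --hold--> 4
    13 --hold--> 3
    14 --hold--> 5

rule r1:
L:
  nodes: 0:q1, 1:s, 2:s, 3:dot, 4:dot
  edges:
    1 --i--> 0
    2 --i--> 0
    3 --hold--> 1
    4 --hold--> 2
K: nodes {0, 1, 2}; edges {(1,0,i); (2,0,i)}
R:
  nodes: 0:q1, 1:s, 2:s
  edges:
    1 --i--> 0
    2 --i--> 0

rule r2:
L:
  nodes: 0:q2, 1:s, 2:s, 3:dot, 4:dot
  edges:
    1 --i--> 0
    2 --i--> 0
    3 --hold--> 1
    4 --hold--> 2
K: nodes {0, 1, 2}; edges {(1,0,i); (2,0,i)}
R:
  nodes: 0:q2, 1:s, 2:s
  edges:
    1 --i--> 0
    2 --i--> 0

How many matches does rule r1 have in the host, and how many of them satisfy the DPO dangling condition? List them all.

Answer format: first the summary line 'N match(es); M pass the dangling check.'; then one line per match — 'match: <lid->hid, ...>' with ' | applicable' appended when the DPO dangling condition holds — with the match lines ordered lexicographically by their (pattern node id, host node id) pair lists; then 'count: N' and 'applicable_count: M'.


4 match(es); 4 pass the dangling check.
match: 0->7, 1->4, 2->5, 3->12, 4->10 | applicable
match: 0->7, 1->4, 2->5, 3->12, 4->14 | applicable
match: 0->7, 1->5, 2->4, 3->10, 4->12 | applicable
match: 0->7, 1->5, 2->4, 3->14, 4->12 | applicable
count: 4
applicable_count: 4


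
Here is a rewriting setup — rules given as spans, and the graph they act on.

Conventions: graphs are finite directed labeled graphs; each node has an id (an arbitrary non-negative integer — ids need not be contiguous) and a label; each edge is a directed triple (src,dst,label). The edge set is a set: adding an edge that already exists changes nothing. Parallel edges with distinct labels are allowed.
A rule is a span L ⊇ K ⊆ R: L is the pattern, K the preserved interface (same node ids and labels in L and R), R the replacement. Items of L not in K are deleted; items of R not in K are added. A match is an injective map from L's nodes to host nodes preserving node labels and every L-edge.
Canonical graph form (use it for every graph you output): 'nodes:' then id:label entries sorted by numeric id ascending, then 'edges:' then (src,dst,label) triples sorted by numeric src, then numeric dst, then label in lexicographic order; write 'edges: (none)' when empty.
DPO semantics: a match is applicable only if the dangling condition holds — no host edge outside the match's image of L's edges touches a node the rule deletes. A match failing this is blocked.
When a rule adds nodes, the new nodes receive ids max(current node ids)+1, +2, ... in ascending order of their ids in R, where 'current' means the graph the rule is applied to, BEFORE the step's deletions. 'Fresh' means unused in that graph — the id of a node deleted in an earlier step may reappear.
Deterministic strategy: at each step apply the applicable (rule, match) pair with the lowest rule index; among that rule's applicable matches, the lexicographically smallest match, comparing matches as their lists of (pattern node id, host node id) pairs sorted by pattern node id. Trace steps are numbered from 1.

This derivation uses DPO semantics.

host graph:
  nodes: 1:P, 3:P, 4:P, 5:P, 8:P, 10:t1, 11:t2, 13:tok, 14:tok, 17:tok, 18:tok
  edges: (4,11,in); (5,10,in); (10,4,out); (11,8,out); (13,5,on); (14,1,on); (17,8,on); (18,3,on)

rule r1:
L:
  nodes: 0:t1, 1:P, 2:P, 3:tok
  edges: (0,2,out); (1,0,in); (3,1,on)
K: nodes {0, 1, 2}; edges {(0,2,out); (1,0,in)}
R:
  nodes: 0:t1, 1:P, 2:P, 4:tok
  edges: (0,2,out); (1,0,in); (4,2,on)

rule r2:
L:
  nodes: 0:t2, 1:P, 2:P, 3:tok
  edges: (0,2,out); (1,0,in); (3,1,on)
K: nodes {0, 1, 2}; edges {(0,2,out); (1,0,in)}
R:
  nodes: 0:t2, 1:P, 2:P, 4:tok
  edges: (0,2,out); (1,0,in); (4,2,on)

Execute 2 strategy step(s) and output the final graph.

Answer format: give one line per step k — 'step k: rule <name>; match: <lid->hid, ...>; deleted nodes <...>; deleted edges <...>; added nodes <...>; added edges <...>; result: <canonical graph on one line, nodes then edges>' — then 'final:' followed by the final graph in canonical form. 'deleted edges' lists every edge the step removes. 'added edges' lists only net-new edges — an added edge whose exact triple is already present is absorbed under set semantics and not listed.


step 1: rule r1; match: 0->10, 1->5, 2->4, 3->13; deleted nodes 13; deleted edges (13,5,on); added nodes 19; added edges (19,4,on); result: nodes: 1:P, 3:P, 4:P, 5:P, 8:P, 10:t1, 11:t2, 14:tok, 17:tok, 18:tok, 19:tok edges: (4,11,in); (5,10,in); (10,4,out); (11,8,out); (14,1,on); (17,8,on); (18,3,on); (19,4,on)
step 2: rule r2; match: 0->11, 1->4, 2->8, 3->19; deleted nodes 19; deleted edges (19,4,on); added nodes 20; added edges (20,8,on); result: nodes: 1:P, 3:P, 4:P, 5:P, 8:P, 10:t1, 11:t2, 14:tok, 17:tok, 18:tok, 20:tok edges: (4,11,in); (5,10,in); (10,4,out); (11,8,out); (14,1,on); (17,8,on); (18,3,on); (20,8,on)
final:
nodes: 1:P, 3:P, 4:P, 5:P, 8:P, 10:t1, 11:t2, 14:tok, 17:tok, 18:tok, 20:tok
edges: (4,11,in); (5,10,in); (10,4,out); (11,8,out); (14,1,on); (17,8,on); (18,3,on); (20,8,on)


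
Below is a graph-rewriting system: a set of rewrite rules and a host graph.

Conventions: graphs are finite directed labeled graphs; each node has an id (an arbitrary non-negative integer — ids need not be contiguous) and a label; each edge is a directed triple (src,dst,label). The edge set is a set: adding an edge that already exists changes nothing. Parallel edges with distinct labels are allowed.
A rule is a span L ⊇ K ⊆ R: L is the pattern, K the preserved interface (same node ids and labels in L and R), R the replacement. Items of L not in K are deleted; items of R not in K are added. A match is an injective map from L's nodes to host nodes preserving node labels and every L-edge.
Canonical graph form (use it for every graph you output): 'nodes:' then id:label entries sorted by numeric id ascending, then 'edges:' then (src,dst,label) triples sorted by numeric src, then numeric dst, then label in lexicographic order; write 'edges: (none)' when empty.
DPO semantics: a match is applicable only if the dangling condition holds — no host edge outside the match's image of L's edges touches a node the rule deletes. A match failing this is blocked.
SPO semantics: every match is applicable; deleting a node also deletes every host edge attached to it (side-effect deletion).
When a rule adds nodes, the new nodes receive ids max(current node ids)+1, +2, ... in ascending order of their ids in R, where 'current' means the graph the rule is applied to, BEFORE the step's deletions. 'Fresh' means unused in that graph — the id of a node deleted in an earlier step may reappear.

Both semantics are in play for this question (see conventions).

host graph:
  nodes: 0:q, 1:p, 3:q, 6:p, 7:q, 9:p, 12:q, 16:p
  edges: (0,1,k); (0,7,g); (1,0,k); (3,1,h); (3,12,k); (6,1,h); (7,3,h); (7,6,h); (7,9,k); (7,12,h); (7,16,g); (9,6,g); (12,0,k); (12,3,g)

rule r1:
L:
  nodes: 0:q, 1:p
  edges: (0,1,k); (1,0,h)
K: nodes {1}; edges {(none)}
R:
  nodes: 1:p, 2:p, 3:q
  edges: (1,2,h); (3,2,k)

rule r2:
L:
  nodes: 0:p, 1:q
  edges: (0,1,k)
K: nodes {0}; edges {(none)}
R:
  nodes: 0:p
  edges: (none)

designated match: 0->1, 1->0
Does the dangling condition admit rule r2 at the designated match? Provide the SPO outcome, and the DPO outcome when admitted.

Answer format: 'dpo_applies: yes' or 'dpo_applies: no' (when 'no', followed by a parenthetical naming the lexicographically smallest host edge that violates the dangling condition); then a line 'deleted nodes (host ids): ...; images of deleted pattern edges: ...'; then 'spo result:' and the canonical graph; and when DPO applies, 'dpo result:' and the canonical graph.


dpo_applies: no
(the rule deletes node 0, which keeps host edge (0,1,k) outside the match image — the dangling condition fails, DPO blocks; SPO proceeds and side-deletes such edges)
deleted nodes (host ids): 0; images of deleted pattern edges: (1,0,k)
spo result:
nodes: 1:p, 3:q, 6:p, 7:q, 9:p, 12:q, 16:p
edges: (3,1,h); (3,12,k); (6,1,h); (7,3,h); (7,6,h); (7,9,k); (7,12,h); (7,16,g); (9,6,g); (12,3,g)


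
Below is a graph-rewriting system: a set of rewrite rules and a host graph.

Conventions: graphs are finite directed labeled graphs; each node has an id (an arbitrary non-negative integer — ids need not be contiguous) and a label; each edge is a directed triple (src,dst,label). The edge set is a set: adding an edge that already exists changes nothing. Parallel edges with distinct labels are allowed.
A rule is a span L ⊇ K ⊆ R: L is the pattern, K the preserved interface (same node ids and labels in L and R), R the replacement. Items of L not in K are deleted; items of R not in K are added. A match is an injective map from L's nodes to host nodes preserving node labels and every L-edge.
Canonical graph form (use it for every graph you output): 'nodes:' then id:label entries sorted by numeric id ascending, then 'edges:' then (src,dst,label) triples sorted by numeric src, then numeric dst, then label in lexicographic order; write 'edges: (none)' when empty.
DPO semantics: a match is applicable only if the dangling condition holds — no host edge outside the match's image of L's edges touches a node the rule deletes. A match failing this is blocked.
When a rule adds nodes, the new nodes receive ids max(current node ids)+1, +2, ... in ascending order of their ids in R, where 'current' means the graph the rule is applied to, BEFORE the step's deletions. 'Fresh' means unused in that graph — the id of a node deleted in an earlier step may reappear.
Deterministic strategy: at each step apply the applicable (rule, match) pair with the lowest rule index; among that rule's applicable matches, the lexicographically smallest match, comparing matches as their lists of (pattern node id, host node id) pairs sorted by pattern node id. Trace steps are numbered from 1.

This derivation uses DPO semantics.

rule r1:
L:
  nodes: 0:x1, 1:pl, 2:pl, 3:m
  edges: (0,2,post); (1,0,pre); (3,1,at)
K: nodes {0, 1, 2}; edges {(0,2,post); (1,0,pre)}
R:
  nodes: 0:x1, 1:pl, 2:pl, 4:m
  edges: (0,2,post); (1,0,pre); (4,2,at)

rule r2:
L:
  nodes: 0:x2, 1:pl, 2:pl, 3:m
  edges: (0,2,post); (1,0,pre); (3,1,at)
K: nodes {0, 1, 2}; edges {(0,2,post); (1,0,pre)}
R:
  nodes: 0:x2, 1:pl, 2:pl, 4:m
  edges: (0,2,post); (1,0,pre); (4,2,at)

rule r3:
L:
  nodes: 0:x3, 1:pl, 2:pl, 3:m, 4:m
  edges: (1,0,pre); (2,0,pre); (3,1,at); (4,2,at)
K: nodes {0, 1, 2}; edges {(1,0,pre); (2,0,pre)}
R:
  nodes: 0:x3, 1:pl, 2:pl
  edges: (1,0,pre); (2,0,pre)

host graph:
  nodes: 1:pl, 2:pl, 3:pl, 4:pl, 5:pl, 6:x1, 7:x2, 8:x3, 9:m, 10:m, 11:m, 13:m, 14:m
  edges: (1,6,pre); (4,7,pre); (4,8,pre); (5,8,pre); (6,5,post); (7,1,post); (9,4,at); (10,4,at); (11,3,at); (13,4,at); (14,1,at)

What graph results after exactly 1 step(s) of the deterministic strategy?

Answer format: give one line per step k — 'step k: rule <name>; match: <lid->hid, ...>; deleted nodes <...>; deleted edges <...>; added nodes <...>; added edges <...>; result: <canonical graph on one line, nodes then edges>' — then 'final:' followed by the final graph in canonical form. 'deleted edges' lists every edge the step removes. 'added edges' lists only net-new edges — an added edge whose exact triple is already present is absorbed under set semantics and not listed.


step 1: rule r1; match: 0->6, 1->1, 2->5, 3->14; deleted nodes 14; deleted edges (14,1,at); added nodes 15; added edges (15,5,at); result: nodes: 1:pl, 2:pl, 3:pl, 4:pl, 5:pl, 6:x1, 7:x2, 8:x3, 9:m, 10:m, 11:m, 13:m, 15:m edges: (1,6,pre); (4,7,pre); (4,8,pre); (5,8,pre); (6,5,post); (7,1,post); (9,4,at); (10,4,at); (11,3,at); (13,4,at); (15,5,at)
final:
nodes: 1:pl, 2:pl, 3:pl, 4:pl, 5:pl, 6:x1, 7:x2, 8:x3, 9:m, 10:m, 11:m, 13:m, 15:m
edges: (1,6,pre); (4,7,pre); (4,8,pre); (5,8,pre); (6,5,post); (7,1,post); (9,4,at); (10,4,at); (11,3,at); (13,4,at); (15,5,at)


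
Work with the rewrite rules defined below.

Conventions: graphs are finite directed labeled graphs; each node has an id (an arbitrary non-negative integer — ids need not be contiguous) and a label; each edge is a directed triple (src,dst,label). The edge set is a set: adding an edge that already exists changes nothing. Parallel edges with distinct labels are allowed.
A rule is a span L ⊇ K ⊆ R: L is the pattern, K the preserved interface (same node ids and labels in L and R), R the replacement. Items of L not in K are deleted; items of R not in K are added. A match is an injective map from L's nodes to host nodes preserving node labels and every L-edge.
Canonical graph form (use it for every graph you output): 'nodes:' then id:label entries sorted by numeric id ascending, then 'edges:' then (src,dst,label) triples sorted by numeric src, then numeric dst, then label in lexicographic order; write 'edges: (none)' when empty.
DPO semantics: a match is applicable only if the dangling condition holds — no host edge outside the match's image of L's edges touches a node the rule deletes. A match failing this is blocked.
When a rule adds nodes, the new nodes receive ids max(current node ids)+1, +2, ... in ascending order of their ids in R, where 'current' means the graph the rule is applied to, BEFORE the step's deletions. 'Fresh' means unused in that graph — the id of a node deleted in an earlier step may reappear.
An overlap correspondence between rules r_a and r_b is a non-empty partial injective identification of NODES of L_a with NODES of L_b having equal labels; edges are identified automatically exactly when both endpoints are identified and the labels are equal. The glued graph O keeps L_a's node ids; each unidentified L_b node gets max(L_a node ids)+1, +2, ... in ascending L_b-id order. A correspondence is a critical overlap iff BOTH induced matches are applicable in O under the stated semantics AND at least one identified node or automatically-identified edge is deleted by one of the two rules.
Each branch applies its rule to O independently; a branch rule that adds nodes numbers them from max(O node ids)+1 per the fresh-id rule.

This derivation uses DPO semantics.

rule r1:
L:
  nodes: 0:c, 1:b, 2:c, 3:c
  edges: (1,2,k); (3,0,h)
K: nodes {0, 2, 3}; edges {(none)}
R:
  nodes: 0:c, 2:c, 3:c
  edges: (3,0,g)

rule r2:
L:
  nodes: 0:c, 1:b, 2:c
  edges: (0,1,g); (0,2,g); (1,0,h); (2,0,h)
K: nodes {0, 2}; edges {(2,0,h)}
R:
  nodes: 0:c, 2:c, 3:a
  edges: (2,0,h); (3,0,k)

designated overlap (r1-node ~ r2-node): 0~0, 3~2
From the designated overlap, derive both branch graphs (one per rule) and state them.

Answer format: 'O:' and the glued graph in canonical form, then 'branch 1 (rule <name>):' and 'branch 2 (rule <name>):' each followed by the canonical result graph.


O:
nodes: 0:c, 1:b, 2:c, 3:c, 4:b
edges: (0,3,g); (0,4,g); (1,2,k); (3,0,h); (4,0,h)
branch 1 (rule r1):
nodes: 0:c, 2:c, 3:c, 4:b
edges: (0,3,g); (0,4,g); (3,0,g); (4,0,h)
branch 2 (rule r2):
nodes: 0:c, 1:b, 2:c, 3:c, 5:a
edges: (1,2,k); (3,0,h); (5,0,k)


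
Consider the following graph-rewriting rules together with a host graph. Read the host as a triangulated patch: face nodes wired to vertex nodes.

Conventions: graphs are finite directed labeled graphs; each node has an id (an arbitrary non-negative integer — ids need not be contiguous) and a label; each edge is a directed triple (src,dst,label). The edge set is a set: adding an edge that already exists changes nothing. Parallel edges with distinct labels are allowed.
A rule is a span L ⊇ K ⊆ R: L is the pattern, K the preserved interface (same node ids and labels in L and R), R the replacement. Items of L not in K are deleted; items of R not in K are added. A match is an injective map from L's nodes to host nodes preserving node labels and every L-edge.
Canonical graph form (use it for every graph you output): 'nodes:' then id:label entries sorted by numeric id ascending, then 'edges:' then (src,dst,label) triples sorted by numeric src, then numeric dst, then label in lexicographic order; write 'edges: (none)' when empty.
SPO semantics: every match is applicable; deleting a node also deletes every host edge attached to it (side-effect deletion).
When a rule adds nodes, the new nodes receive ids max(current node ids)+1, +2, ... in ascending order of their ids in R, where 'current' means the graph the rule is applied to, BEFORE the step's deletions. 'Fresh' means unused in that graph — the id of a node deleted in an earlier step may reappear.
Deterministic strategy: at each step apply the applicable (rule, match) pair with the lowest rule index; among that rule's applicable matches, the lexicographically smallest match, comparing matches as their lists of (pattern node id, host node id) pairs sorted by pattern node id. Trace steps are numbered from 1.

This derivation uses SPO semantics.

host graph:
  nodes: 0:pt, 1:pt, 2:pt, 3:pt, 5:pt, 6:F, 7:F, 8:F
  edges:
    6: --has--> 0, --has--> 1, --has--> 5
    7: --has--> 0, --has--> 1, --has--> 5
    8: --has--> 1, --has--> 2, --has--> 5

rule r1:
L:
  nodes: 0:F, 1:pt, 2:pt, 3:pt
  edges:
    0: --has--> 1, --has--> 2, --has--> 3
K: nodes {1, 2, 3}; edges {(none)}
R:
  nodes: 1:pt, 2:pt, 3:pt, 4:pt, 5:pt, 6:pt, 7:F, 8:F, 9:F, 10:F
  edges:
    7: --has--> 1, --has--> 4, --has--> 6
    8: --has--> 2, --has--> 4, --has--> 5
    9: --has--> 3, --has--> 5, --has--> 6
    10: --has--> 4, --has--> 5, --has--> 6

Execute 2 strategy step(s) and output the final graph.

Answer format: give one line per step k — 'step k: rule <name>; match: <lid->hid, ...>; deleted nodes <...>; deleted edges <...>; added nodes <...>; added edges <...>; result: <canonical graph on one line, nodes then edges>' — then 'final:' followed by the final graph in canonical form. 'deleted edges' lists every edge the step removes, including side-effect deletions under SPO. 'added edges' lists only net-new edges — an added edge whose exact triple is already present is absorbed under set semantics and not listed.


step 1: rule r1; match: 0->6, 1->0, 2->1, 3->5; deleted nodes 6; deleted edges (6,0,has); (6,1,has); (6,5,has); added nodes 9, 10, 11, 12, 13, 14, 15; added edges (12,0,has); (12,9,has); (12,11,has); (13,1,has); (13,9,has); (13,10,has); (14,5,has); (14,10,has); (14,11,has); (15,9,has); (15,10,has); (15,11,has); result: nodes: 0:pt, 1:pt, 2:pt, 3:pt, 5:pt, 7:F, 8:F, 9:pt, 10:pt, 11:pt, 12:F, 13:F, 14:F, 15:F edges: (7,0,has); (7,1,has); (7,5,has); (8,1,has); (8,2,has); (8,5,has); (12,0,has); (12,9,has); (12,11,has); (13,1,has); (13,9,has); (13,10,has); (14,5,has); (14,10,has); (14,11,has); (15,9,has); (15,10,has); (15,11,has)
step 2: rule r1; match: 0->7, 1->0, 2->1, 3->5; deleted nodes 7; deleted edges (7,0,has); (7,1,has); (7,5,has); added nodes 16, 17, 18, 19, 20, 21, 22; added edges (19,0,has); (19,16,has); (19,18,has); (20,1,has); (20,16,has); (20,17,has); (21,5,has); (21,17,has); (21,18,has); (22,16,has); (22,17,has); (22,18,has); result: nodes: 0:pt, 1:pt, 2:pt, 3:pt, 5:pt, 8:F, 9:pt, 10:pt, 11:pt, 12:F, 13:F, 14:F, 15:F, 16:pt, 17:pt, 18:pt, 19:F, 20:F, 21:F, 22:F edges: (8,1,has); (8,2,has); (8,5,has); (12,0,has); (12,9,has); (12,11,has); (13,1,has); (13,9,has); (13,10,has); (14,5,has); (14,10,has); (14,11,has); (15,9,has); (15,10,has); (15,11,has); (19,0,has); (19,16,has); (19,18,has); (20,1,has); (20,16,has); (20,17,has); (21,5,has); (21,17,has); (21,18,has); (22,16,has); (22,17,has); (22,18,has)
final:
nodes: 0:pt, 1:pt, 2:pt, 3:pt, 5:pt, 8:F, 9:pt, 10:pt, 11:pt, 12:F, 13:F, 14:F, 15:F, 16:pt, 17:pt, 18:pt, 19:F, 20:F, 21:F, 22:F
edges: (8,1,has); (8,2,has); (8,5,has); (12,0,has); (12,9,has); (12,11,has); (13,1,has); (13,9,has); (13,10,has); (14,5,has); (14,10,has); (14,11,has); (15,9,has); (15,10,has); (15,11,has); (19,0,has); (19,16,has); (19,18,has); (20,1,has); (20,16,has); (20,17,has); (21,5,has); (21,17,has); (21,18,has); (22,16,has); (22,17,has); (22,18,has)
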